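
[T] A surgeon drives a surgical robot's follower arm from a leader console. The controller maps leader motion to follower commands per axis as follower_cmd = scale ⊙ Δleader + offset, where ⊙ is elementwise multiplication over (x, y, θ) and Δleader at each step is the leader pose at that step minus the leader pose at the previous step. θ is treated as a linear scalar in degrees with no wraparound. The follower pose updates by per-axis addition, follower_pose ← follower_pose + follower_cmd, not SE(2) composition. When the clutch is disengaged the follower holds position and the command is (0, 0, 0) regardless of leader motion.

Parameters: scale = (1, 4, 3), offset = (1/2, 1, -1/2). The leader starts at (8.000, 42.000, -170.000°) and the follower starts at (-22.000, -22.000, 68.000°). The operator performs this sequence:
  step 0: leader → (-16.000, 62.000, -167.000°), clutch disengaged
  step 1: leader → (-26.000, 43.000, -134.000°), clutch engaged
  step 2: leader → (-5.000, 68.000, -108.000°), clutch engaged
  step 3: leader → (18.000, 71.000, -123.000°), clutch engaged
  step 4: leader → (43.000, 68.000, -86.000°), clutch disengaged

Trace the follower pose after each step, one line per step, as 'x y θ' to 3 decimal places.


step 0: Δleader=(-24.000, 20.000, 3.000°), disengaged; cmd=(0,0,0) → follower holds at (-22.000, -22.000, 68.000°)
step 1: Δleader=(-10.000, -19.000, 33.000°), engaged; cmd=(-9.500, -75.000, 98.500°) → follower=(-31.500, -97.000, 166.500°)
step 2: Δleader=(21.000, 25.000, 26.000°), engaged; cmd=(21.500, 101.000, 77.500°) → follower=(-10.000, 4.000, 244.000°)
step 3: Δleader=(23.000, 3.000, -15.000°), engaged; cmd=(23.500, 13.000, -45.500°) → follower=(13.500, 17.000, 198.500°)
step 4: Δleader=(25.000, -3.000, 37.000°), disengaged; cmd=(0,0,0) → follower holds at (13.500, 17.000, 198.500°)

-22.000 -22.000 68.000
-31.500 -97.000 166.500
-10.000 4.000 244.000
13.500 17.000 198.500
13.500 17.000 198.500


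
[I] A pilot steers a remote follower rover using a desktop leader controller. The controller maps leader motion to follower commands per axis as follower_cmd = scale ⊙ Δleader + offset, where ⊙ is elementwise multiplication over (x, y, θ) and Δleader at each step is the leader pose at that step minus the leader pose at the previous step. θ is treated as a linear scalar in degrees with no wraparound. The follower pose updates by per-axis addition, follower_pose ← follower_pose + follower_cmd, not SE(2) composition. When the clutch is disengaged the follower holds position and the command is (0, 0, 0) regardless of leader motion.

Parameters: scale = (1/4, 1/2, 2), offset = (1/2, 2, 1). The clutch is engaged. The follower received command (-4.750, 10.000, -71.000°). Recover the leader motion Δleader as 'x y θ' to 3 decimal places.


-21.000 16.000 -36.000

axis x: (-4.750 − 1/2) / (1/4) = -21.000
axis y: (10.000 − 2) / (1/2) = 16.000
axis θ: (-71.000 − 1) / (2) = -36.000


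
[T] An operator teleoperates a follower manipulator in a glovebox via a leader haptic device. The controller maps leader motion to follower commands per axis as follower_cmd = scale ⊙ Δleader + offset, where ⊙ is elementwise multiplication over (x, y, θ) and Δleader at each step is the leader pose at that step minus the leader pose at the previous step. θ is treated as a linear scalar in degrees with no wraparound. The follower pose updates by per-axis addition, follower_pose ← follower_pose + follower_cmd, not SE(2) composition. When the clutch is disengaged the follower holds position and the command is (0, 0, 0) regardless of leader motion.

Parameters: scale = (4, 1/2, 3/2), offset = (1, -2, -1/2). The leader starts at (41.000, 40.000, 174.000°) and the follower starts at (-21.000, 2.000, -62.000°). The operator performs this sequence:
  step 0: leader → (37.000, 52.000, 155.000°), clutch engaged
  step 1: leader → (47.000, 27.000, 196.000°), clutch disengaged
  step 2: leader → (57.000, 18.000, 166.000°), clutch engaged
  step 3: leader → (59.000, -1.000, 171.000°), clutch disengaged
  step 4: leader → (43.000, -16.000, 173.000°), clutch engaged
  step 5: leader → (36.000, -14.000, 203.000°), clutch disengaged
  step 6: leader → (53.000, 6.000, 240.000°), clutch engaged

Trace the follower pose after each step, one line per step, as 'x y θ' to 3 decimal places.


-36.000 6.000 -91.000
-36.000 6.000 -91.000
5.000 -0.500 -136.500
5.000 -0.500 -136.500
-58.000 -10.000 -134.000
-58.000 -10.000 -134.000
11.000 -2.000 -79.000

step 0: Δleader=(-4.000, 12.000, -19.000°), engaged; cmd=(-15.000, 4.000, -29.000°) → follower=(-36.000, 6.000, -91.000°)
step 1: Δleader=(10.000, -25.000, 41.000°), disengaged; cmd=(0,0,0) → follower holds at (-36.000, 6.000, -91.000°)
step 2: Δleader=(10.000, -9.000, -30.000°), engaged; cmd=(41.000, -6.500, -45.500°) → follower=(5.000, -0.500, -136.500°)
step 3: Δleader=(2.000, -19.000, 5.000°), disengaged; cmd=(0,0,0) → follower holds at (5.000, -0.500, -136.500°)
step 4: Δleader=(-16.000, -15.000, 2.000°), engaged; cmd=(-63.000, -9.500, 2.500°) → follower=(-58.000, -10.000, -134.000°)
step 5: Δleader=(-7.000, 2.000, 30.000°), disengaged; cmd=(0,0,0) → follower holds at (-58.000, -10.000, -134.000°)
step 6: Δleader=(17.000, 20.000, 37.000°), engaged; cmd=(69.000, 8.000, 55.000°) → follower=(11.000, -2.000, -79.000°)


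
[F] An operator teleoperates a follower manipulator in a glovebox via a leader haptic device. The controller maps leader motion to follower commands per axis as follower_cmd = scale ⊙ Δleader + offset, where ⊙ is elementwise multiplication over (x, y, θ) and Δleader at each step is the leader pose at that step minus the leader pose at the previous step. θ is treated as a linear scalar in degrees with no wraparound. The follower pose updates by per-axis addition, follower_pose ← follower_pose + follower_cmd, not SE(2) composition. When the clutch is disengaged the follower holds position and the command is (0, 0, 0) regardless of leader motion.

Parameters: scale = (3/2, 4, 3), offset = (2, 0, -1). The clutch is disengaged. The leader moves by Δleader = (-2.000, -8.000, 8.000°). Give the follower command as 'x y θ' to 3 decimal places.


0.000 0.000 0.000

clutch disengaged → follower holds; cmd = (0, 0, 0)


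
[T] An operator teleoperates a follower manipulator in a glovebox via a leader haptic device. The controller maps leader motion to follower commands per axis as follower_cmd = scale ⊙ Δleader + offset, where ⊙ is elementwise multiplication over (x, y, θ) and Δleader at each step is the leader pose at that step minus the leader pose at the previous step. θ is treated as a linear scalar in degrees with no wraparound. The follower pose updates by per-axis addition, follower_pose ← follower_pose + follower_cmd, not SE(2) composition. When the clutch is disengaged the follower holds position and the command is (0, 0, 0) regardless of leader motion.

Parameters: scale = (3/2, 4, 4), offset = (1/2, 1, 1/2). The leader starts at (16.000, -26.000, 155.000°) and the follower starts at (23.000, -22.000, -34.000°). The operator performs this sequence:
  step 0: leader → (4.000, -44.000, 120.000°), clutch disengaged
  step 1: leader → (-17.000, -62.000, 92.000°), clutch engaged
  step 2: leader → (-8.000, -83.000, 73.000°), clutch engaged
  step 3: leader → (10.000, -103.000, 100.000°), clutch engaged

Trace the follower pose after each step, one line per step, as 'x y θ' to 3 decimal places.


23.000 -22.000 -34.000
-8.000 -93.000 -145.500
6.000 -176.000 -221.000
33.500 -255.000 -112.500

step 0: Δleader=(-12.000, -18.000, -35.000°), disengaged; cmd=(0,0,0) → follower holds at (23.000, -22.000, -34.000°)
step 1: Δleader=(-21.000, -18.000, -28.000°), engaged; cmd=(-31.000, -71.000, -111.500°) → follower=(-8.000, -93.000, -145.500°)
step 2: Δleader=(9.000, -21.000, -19.000°), engaged; cmd=(14.000, -83.000, -75.500°) → follower=(6.000, -176.000, -221.000°)
step 3: Δleader=(18.000, -20.000, 27.000°), engaged; cmd=(27.500, -79.000, 108.500°) → follower=(33.500, -255.000, -112.500°)


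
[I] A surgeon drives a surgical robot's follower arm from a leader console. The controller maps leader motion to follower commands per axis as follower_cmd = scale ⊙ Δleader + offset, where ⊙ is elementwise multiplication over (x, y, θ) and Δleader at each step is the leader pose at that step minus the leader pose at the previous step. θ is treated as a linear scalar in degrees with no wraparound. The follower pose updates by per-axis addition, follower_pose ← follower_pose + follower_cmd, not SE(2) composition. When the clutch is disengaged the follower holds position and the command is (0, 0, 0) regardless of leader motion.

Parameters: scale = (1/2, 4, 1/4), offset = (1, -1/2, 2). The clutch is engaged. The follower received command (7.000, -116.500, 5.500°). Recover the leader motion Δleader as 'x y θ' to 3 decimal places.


12.000 -29.000 14.000

axis x: (7.000 − 1) / (1/2) = 12.000
axis y: (-116.500 − -1/2) / (4) = -29.000
axis θ: (5.500 − 2) / (1/4) = 14.000


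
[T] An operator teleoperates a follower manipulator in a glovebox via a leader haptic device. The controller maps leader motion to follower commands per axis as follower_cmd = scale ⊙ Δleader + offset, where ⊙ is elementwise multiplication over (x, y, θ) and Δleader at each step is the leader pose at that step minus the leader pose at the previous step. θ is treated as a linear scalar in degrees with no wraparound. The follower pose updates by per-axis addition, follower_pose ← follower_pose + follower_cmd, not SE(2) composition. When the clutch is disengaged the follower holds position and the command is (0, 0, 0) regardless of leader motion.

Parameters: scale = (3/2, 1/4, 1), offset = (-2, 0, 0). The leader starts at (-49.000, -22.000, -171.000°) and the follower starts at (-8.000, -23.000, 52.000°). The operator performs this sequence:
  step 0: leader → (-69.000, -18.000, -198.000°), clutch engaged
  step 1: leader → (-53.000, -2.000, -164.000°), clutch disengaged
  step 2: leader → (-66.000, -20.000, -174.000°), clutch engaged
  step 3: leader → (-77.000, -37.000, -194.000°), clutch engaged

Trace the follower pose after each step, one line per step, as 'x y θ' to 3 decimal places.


-40.000 -22.000 25.000
-40.000 -22.000 25.000
-61.500 -26.500 15.000
-80.000 -30.750 -5.000

step 0: Δleader=(-20.000, 4.000, -27.000°), engaged; cmd=(-32.000, 1.000, -27.000°) → follower=(-40.000, -22.000, 25.000°)
step 1: Δleader=(16.000, 16.000, 34.000°), disengaged; cmd=(0,0,0) → follower holds at (-40.000, -22.000, 25.000°)
step 2: Δleader=(-13.000, -18.000, -10.000°), engaged; cmd=(-21.500, -4.500, -10.000°) → follower=(-61.500, -26.500, 15.000°)
step 3: Δleader=(-11.000, -17.000, -20.000°), engaged; cmd=(-18.500, -4.250, -20.000°) → follower=(-80.000, -30.750, -5.000°)


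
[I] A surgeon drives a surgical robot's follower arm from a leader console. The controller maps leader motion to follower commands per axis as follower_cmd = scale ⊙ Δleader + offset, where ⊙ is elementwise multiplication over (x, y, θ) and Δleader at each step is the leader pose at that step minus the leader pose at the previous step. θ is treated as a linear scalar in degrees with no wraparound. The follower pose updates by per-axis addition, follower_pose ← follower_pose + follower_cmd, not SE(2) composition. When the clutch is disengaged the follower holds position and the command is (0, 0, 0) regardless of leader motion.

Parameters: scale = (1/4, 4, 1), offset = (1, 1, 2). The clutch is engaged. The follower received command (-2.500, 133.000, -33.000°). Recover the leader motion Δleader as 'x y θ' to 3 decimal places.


axis x: (-2.500 − 1) / (1/4) = -14.000
axis y: (133.000 − 1) / (4) = 33.000
axis θ: (-33.000 − 2) / (1) = -35.000

-14.000 33.000 -35.000


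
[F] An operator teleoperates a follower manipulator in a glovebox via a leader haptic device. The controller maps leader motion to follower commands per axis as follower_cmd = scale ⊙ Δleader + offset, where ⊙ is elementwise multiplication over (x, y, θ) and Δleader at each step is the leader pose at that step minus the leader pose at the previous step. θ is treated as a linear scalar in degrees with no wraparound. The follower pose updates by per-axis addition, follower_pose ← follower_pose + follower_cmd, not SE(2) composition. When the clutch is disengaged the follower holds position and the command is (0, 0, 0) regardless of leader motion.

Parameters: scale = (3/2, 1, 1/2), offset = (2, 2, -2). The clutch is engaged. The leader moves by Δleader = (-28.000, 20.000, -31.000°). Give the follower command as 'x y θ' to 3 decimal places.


axis x: 3/2·-28.000 + 2 = -40.000
axis y: 1·20.000 + 2 = 22.000
axis θ: 1/2·-31.000 + -2 = -17.500

-40.000 22.000 -17.500


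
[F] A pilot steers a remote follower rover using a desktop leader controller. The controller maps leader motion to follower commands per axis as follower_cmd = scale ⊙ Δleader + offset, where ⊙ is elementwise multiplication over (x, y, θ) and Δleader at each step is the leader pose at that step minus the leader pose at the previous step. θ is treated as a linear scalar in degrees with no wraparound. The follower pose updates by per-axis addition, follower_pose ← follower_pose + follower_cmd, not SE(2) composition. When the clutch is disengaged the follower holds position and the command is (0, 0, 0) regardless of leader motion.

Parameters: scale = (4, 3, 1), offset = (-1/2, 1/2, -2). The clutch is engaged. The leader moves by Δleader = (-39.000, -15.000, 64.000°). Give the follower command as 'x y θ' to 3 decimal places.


-156.500 -44.500 62.000

axis x: 4·-39.000 + -1/2 = -156.500
axis y: 3·-15.000 + 1/2 = -44.500
axis θ: 1·64.000 + -2 = 62.000


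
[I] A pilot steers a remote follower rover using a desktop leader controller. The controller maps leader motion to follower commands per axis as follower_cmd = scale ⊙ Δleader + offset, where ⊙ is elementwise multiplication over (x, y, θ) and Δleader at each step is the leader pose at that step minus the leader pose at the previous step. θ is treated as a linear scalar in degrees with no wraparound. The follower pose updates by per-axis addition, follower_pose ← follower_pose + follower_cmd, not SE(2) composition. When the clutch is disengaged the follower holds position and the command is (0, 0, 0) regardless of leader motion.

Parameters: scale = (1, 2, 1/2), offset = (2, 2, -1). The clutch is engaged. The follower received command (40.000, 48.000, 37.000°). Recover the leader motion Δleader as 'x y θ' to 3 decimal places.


axis x: (40.000 − 2) / (1) = 38.000
axis y: (48.000 − 2) / (2) = 23.000
axis θ: (37.000 − -1) / (1/2) = 76.000

38.000 23.000 76.000


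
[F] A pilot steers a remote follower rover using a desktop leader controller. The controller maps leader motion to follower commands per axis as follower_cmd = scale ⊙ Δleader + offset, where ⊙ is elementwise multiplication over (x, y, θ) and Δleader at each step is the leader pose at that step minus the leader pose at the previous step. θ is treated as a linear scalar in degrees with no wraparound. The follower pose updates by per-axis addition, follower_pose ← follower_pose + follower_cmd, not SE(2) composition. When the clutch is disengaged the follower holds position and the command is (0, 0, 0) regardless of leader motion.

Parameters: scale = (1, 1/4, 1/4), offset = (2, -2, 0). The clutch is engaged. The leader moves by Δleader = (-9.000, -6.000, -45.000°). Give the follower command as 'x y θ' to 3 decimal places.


-7.000 -3.500 -11.250

axis x: 1·-9.000 + 2 = -7.000
axis y: 1/4·-6.000 + -2 = -3.500
axis θ: 1/4·-45.000 + 0 = -11.250


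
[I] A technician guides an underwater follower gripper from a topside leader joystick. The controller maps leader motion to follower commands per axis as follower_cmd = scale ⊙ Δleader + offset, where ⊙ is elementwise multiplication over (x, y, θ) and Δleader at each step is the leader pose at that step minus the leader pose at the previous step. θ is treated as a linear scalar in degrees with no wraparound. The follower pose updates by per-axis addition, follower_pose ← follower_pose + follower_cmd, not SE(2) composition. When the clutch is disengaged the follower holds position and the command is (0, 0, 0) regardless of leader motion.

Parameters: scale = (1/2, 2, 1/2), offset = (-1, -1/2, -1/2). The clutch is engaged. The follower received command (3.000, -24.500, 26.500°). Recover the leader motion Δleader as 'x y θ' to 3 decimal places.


axis x: (3.000 − -1) / (1/2) = 8.000
axis y: (-24.500 − -1/2) / (2) = -12.000
axis θ: (26.500 − -1/2) / (1/2) = 54.000

8.000 -12.000 54.000


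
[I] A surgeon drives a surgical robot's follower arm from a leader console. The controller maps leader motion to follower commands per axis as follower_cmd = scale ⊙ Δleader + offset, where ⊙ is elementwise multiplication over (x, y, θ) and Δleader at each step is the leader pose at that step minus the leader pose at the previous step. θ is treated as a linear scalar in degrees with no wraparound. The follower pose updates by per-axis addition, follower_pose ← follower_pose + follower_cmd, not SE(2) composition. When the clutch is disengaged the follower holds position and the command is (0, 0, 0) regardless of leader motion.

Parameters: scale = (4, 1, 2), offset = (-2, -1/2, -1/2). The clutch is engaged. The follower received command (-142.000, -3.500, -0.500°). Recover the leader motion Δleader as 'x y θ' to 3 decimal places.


axis x: (-142.000 − -2) / (4) = -35.000
axis y: (-3.500 − -1/2) / (1) = -3.000
axis θ: (-0.500 − -1/2) / (2) = 0.000

-35.000 -3.000 0.000


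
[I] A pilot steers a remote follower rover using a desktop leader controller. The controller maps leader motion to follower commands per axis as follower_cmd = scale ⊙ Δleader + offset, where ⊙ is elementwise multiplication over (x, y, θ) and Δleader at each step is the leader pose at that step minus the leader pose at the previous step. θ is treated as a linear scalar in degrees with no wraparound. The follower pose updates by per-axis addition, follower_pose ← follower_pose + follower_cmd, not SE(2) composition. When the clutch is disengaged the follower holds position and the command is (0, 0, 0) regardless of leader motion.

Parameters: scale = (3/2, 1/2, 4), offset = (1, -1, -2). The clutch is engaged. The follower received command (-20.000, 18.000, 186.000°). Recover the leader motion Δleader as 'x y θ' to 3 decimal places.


-14.000 38.000 47.000

axis x: (-20.000 − 1) / (3/2) = -14.000
axis y: (18.000 − -1) / (1/2) = 38.000
axis θ: (186.000 − -2) / (4) = 47.000


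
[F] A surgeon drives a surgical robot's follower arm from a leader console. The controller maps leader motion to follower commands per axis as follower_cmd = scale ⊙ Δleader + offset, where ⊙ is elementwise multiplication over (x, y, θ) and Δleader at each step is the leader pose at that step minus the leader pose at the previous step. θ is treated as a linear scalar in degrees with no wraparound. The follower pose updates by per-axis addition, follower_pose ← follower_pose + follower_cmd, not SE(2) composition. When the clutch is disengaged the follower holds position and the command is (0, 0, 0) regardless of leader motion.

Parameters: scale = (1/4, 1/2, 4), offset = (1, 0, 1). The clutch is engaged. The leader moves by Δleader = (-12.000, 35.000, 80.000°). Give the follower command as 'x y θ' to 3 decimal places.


-2.000 17.500 321.000

axis x: 1/4·-12.000 + 1 = -2.000
axis y: 1/2·35.000 + 0 = 17.500
axis θ: 4·80.000 + 1 = 321.000


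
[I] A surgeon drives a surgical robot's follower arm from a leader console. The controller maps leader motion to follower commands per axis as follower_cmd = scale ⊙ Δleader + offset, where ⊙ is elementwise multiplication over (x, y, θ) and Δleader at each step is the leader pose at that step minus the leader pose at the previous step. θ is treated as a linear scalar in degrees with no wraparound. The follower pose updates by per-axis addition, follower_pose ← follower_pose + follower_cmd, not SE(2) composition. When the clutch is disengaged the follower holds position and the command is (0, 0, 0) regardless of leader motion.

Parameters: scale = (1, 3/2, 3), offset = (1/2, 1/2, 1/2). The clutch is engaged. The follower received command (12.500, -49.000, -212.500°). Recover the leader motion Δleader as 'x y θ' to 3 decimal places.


12.000 -33.000 -71.000

axis x: (12.500 − 1/2) / (1) = 12.000
axis y: (-49.000 − 1/2) / (3/2) = -33.000
axis θ: (-212.500 − 1/2) / (3) = -71.000


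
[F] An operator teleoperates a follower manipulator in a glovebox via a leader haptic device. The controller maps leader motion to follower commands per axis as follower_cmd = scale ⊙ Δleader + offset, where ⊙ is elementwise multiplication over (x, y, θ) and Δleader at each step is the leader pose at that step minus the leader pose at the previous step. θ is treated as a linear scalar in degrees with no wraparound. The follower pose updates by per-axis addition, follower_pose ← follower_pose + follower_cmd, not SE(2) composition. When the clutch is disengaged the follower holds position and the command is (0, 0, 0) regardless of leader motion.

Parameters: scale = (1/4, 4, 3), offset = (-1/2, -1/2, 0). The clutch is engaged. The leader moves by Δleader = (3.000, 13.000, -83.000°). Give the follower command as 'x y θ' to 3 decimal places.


axis x: 1/4·3.000 + -1/2 = 0.250
axis y: 4·13.000 + -1/2 = 51.500
axis θ: 3·-83.000 + 0 = -249.000

0.250 51.500 -249.000


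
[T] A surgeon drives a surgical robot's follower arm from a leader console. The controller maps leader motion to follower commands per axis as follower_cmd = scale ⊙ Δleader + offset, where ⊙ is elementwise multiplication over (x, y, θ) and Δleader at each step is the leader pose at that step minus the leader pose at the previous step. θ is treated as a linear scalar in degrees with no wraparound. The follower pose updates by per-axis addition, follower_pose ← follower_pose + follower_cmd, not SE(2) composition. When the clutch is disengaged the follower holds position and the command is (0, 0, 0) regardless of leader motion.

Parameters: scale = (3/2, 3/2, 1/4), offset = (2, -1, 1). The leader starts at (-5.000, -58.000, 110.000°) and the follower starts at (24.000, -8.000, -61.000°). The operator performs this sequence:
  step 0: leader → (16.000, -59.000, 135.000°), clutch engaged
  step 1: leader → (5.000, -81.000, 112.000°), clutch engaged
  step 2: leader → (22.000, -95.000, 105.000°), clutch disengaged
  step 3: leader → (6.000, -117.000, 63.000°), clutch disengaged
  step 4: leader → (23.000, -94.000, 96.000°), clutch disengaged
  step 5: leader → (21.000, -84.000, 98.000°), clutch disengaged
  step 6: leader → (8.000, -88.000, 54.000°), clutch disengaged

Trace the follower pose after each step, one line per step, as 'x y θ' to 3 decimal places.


57.500 -10.500 -53.750
43.000 -44.500 -58.500
43.000 -44.500 -58.500
43.000 -44.500 -58.500
43.000 -44.500 -58.500
43.000 -44.500 -58.500
43.000 -44.500 -58.500

step 0: Δleader=(21.000, -1.000, 25.000°), engaged; cmd=(33.500, -2.500, 7.250°) → follower=(57.500, -10.500, -53.750°)
step 1: Δleader=(-11.000, -22.000, -23.000°), engaged; cmd=(-14.500, -34.000, -4.750°) → follower=(43.000, -44.500, -58.500°)
step 2: Δleader=(17.000, -14.000, -7.000°), disengaged; cmd=(0,0,0) → follower holds at (43.000, -44.500, -58.500°)
step 3: Δleader=(-16.000, -22.000, -42.000°), disengaged; cmd=(0,0,0) → follower holds at (43.000, -44.500, -58.500°)
step 4: Δleader=(17.000, 23.000, 33.000°), disengaged; cmd=(0,0,0) → follower holds at (43.000, -44.500, -58.500°)
step 5: Δleader=(-2.000, 10.000, 2.000°), disengaged; cmd=(0,0,0) → follower holds at (43.000, -44.500, -58.500°)
step 6: Δleader=(-13.000, -4.000, -44.000°), disengaged; cmd=(0,0,0) → follower holds at (43.000, -44.500, -58.500°)


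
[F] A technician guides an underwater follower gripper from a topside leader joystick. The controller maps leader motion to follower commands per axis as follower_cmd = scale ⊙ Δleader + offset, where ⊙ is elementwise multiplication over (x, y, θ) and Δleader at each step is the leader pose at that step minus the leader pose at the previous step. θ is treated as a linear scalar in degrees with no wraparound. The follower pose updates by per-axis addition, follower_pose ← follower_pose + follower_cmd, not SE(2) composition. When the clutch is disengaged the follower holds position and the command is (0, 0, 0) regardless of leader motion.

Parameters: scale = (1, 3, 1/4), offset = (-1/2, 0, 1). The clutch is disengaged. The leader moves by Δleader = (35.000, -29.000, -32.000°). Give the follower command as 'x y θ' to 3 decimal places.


0.000 0.000 0.000

clutch disengaged → follower holds; cmd = (0, 0, 0)


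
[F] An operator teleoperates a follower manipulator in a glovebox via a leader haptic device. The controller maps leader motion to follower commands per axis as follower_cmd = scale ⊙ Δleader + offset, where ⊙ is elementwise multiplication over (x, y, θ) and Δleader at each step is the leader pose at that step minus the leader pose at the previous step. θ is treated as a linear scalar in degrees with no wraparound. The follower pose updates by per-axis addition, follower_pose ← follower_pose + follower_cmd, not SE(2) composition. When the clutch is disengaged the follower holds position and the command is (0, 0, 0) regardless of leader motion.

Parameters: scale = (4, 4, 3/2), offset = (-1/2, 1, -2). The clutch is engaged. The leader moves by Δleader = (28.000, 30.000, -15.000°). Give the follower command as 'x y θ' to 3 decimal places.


axis x: 4·28.000 + -1/2 = 111.500
axis y: 4·30.000 + 1 = 121.000
axis θ: 3/2·-15.000 + -2 = -24.500

111.500 121.000 -24.500


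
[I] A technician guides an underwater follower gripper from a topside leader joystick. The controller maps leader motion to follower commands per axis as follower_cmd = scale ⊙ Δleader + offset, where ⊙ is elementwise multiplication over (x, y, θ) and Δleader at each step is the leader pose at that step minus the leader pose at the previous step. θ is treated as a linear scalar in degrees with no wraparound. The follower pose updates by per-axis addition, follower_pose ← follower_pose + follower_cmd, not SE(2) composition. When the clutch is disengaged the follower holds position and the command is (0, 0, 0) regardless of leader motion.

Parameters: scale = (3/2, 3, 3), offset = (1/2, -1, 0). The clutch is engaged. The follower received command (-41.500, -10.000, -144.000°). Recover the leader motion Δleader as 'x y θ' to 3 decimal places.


-28.000 -3.000 -48.000

axis x: (-41.500 − 1/2) / (3/2) = -28.000
axis y: (-10.000 − -1) / (3) = -3.000
axis θ: (-144.000 − 0) / (3) = -48.000


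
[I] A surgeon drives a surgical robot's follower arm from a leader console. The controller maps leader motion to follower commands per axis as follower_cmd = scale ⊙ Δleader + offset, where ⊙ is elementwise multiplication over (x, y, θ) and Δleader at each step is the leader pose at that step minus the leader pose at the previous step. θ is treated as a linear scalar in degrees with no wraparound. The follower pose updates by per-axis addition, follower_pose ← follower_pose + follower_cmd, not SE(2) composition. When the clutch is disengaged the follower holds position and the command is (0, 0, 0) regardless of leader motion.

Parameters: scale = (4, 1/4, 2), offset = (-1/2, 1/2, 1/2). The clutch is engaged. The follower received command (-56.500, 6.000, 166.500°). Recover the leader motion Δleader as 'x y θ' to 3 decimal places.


axis x: (-56.500 − -1/2) / (4) = -14.000
axis y: (6.000 − 1/2) / (1/4) = 22.000
axis θ: (166.500 − 1/2) / (2) = 83.000

-14.000 22.000 83.000


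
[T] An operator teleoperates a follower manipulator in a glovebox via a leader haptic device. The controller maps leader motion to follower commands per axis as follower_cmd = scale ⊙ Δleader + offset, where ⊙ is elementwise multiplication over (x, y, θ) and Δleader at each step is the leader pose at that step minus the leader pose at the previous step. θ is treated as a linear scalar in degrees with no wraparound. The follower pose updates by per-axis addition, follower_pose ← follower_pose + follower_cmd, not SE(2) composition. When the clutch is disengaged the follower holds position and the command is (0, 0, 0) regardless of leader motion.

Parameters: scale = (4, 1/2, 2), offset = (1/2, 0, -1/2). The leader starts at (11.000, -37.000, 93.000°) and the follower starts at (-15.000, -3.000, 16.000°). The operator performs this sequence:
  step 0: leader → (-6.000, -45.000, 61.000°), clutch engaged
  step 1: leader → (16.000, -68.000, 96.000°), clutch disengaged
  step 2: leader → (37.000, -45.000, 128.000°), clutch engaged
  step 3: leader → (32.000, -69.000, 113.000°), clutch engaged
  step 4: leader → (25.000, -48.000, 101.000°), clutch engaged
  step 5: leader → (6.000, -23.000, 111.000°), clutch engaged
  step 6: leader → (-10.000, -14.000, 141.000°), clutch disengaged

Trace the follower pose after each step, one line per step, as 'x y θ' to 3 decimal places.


-82.500 -7.000 -48.500
-82.500 -7.000 -48.500
2.000 4.500 15.000
-17.500 -7.500 -15.500
-45.000 3.000 -40.000
-120.500 15.500 -20.500
-120.500 15.500 -20.500

step 0: Δleader=(-17.000, -8.000, -32.000°), engaged; cmd=(-67.500, -4.000, -64.500°) → follower=(-82.500, -7.000, -48.500°)
step 1: Δleader=(22.000, -23.000, 35.000°), disengaged; cmd=(0,0,0) → follower holds at (-82.500, -7.000, -48.500°)
step 2: Δleader=(21.000, 23.000, 32.000°), engaged; cmd=(84.500, 11.500, 63.500°) → follower=(2.000, 4.500, 15.000°)
step 3: Δleader=(-5.000, -24.000, -15.000°), engaged; cmd=(-19.500, -12.000, -30.500°) → follower=(-17.500, -7.500, -15.500°)
step 4: Δleader=(-7.000, 21.000, -12.000°), engaged; cmd=(-27.500, 10.500, -24.500°) → follower=(-45.000, 3.000, -40.000°)
step 5: Δleader=(-19.000, 25.000, 10.000°), engaged; cmd=(-75.500, 12.500, 19.500°) → follower=(-120.500, 15.500, -20.500°)
step 6: Δleader=(-16.000, 9.000, 30.000°), disengaged; cmd=(0,0,0) → follower holds at (-120.500, 15.500, -20.500°)


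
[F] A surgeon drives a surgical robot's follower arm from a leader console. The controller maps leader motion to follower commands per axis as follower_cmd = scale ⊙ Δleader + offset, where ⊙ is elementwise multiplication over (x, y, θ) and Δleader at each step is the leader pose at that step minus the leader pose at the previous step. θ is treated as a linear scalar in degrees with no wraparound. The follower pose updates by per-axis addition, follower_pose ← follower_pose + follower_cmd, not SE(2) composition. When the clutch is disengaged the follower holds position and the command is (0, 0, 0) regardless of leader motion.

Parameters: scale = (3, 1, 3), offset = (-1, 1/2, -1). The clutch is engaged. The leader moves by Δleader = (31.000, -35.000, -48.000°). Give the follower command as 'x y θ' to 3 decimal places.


92.000 -34.500 -145.000

axis x: 3·31.000 + -1 = 92.000
axis y: 1·-35.000 + 1/2 = -34.500
axis θ: 3·-48.000 + -1 = -145.000


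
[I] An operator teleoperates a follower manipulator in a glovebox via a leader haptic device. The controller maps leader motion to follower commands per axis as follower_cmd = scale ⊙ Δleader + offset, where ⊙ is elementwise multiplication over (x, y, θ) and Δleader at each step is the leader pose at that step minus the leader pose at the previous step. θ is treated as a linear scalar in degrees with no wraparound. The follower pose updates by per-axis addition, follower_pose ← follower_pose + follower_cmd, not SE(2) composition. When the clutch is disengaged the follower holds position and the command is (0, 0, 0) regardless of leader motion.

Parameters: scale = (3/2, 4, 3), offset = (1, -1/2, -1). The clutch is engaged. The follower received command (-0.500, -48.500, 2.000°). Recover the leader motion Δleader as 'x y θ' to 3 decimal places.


axis x: (-0.500 − 1) / (3/2) = -1.000
axis y: (-48.500 − -1/2) / (4) = -12.000
axis θ: (2.000 − -1) / (3) = 1.000

-1.000 -12.000 1.000


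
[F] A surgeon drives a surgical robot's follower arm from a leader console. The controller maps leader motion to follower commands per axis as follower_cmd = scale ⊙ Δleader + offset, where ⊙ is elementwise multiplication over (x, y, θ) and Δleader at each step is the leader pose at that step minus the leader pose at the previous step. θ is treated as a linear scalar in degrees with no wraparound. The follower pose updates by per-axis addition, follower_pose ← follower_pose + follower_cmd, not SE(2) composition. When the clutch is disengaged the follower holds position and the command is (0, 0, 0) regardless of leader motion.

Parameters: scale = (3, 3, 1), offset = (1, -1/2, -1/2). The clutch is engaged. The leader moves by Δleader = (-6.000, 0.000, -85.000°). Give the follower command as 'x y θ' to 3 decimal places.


axis x: 3·-6.000 + 1 = -17.000
axis y: 3·0.000 + -1/2 = -0.500
axis θ: 1·-85.000 + -1/2 = -85.500

-17.000 -0.500 -85.500


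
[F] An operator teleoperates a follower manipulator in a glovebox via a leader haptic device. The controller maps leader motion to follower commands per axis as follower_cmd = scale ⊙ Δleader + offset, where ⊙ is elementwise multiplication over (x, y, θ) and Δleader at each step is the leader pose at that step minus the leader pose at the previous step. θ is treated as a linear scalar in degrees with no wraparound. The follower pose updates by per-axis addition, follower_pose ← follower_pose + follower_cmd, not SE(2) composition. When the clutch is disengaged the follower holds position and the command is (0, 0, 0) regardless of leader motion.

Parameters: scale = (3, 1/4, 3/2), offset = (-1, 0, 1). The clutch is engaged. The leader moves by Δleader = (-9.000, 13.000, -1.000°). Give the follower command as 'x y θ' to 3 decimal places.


-28.000 3.250 -0.500

axis x: 3·-9.000 + -1 = -28.000
axis y: 1/4·13.000 + 0 = 3.250
axis θ: 3/2·-1.000 + 1 = -0.500


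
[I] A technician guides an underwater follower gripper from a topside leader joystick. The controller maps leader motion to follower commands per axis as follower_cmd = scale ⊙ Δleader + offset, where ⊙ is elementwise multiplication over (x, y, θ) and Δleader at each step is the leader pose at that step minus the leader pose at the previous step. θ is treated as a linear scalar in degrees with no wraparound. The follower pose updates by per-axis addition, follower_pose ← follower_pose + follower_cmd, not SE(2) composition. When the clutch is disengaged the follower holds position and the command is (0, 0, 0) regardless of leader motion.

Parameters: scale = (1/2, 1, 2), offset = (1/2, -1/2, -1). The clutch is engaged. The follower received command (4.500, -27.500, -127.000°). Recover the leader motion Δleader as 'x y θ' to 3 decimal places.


axis x: (4.500 − 1/2) / (1/2) = 8.000
axis y: (-27.500 − -1/2) / (1) = -27.000
axis θ: (-127.000 − -1) / (2) = -63.000

8.000 -27.000 -63.000


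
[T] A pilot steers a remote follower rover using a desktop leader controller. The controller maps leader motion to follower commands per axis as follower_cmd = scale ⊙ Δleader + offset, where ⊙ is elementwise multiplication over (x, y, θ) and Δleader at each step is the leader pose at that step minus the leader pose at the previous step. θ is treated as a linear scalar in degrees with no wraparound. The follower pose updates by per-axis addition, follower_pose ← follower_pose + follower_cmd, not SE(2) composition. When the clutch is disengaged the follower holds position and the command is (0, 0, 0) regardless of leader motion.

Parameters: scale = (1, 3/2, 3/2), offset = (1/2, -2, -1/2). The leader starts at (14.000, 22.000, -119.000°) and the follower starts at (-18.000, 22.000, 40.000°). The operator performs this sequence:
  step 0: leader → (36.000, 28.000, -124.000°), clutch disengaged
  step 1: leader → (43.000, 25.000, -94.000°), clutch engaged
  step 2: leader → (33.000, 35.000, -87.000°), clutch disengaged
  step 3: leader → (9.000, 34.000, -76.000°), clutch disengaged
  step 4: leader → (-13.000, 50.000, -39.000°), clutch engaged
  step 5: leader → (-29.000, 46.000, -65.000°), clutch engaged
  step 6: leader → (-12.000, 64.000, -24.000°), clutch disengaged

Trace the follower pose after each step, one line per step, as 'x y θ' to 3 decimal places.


-18.000 22.000 40.000
-10.500 15.500 84.500
-10.500 15.500 84.500
-10.500 15.500 84.500
-32.000 37.500 139.500
-47.500 29.500 100.000
-47.500 29.500 100.000

step 0: Δleader=(22.000, 6.000, -5.000°), disengaged; cmd=(0,0,0) → follower holds at (-18.000, 22.000, 40.000°)
step 1: Δleader=(7.000, -3.000, 30.000°), engaged; cmd=(7.500, -6.500, 44.500°) → follower=(-10.500, 15.500, 84.500°)
step 2: Δleader=(-10.000, 10.000, 7.000°), disengaged; cmd=(0,0,0) → follower holds at (-10.500, 15.500, 84.500°)
step 3: Δleader=(-24.000, -1.000, 11.000°), disengaged; cmd=(0,0,0) → follower holds at (-10.500, 15.500, 84.500°)
step 4: Δleader=(-22.000, 16.000, 37.000°), engaged; cmd=(-21.500, 22.000, 55.000°) → follower=(-32.000, 37.500, 139.500°)
step 5: Δleader=(-16.000, -4.000, -26.000°), engaged; cmd=(-15.500, -8.000, -39.500°) → follower=(-47.500, 29.500, 100.000°)
step 6: Δleader=(17.000, 18.000, 41.000°), disengaged; cmd=(0,0,0) → follower holds at (-47.500, 29.500, 100.000°)


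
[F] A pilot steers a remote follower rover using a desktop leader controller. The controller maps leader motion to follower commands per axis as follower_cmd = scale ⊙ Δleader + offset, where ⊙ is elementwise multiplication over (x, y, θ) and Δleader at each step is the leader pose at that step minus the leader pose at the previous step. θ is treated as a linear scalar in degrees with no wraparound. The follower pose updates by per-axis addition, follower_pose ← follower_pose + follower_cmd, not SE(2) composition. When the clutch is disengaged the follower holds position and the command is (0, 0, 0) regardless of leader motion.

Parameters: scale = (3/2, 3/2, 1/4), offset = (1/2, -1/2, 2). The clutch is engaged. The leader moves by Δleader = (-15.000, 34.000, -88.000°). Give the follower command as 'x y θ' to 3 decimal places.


axis x: 3/2·-15.000 + 1/2 = -22.000
axis y: 3/2·34.000 + -1/2 = 50.500
axis θ: 1/4·-88.000 + 2 = -20.000

-22.000 50.500 -20.000


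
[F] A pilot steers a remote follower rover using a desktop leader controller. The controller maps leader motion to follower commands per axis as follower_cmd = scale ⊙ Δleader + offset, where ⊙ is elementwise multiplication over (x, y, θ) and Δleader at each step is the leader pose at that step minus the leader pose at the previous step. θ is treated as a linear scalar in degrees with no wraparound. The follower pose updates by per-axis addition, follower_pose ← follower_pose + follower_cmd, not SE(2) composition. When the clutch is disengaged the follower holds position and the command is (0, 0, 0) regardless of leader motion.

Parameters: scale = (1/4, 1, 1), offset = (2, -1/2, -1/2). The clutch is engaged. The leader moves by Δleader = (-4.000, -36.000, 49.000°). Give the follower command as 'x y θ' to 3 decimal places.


1.000 -36.500 48.500

axis x: 1/4·-4.000 + 2 = 1.000
axis y: 1·-36.000 + -1/2 = -36.500
axis θ: 1·49.000 + -1/2 = 48.500


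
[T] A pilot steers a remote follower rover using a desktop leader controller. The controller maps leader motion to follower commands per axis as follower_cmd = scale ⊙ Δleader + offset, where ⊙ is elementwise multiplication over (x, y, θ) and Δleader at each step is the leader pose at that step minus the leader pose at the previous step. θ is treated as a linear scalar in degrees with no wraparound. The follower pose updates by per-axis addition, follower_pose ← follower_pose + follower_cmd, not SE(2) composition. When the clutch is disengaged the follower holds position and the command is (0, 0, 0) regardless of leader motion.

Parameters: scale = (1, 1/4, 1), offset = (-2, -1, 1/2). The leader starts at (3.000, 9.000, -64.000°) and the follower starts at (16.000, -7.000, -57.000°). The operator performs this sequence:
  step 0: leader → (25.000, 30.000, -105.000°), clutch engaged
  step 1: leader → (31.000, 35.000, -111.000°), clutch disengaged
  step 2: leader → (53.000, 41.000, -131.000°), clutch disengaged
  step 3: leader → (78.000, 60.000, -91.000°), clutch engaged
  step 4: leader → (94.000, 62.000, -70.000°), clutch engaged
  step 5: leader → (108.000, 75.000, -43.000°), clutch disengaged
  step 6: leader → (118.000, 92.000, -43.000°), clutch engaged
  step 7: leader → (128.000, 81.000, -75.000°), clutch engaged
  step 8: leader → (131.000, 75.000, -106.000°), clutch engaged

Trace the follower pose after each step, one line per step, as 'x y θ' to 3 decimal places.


step 0: Δleader=(22.000, 21.000, -41.000°), engaged; cmd=(20.000, 4.250, -40.500°) → follower=(36.000, -2.750, -97.500°)
step 1: Δleader=(6.000, 5.000, -6.000°), disengaged; cmd=(0,0,0) → follower holds at (36.000, -2.750, -97.500°)
step 2: Δleader=(22.000, 6.000, -20.000°), disengaged; cmd=(0,0,0) → follower holds at (36.000, -2.750, -97.500°)
step 3: Δleader=(25.000, 19.000, 40.000°), engaged; cmd=(23.000, 3.750, 40.500°) → follower=(59.000, 1.000, -57.000°)
step 4: Δleader=(16.000, 2.000, 21.000°), engaged; cmd=(14.000, -0.500, 21.500°) → follower=(73.000, 0.500, -35.500°)
step 5: Δleader=(14.000, 13.000, 27.000°), disengaged; cmd=(0,0,0) → follower holds at (73.000, 0.500, -35.500°)
step 6: Δleader=(10.000, 17.000, 0.000°), engaged; cmd=(8.000, 3.250, 0.500°) → follower=(81.000, 3.750, -35.000°)
step 7: Δleader=(10.000, -11.000, -32.000°), engaged; cmd=(8.000, -3.750, -31.500°) → follower=(89.000, 0.000, -66.500°)
step 8: Δleader=(3.000, -6.000, -31.000°), engaged; cmd=(1.000, -2.500, -30.500°) → follower=(90.000, -2.500, -97.000°)

36.000 -2.750 -97.500
36.000 -2.750 -97.500
36.000 -2.750 -97.500
59.000 1.000 -57.000
73.000 0.500 -35.500
73.000 0.500 -35.500
81.000 3.750 -35.000
89.000 0.000 -66.500
90.000 -2.500 -97.000
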